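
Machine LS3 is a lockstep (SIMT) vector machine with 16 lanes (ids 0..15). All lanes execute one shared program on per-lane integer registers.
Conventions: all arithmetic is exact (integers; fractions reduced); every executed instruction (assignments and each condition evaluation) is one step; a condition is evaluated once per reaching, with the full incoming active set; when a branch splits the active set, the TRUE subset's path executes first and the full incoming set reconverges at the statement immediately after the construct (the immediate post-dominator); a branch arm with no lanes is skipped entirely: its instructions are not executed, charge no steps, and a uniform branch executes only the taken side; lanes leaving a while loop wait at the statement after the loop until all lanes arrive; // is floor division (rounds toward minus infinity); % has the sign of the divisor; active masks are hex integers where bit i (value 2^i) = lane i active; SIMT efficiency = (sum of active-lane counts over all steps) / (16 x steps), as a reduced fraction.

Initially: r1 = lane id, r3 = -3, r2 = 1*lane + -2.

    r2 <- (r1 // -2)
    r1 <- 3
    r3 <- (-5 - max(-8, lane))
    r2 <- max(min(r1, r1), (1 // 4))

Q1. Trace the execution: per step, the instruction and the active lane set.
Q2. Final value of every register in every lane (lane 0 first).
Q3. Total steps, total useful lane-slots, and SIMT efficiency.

step 0: r2 <- (r1 // -2)             0xffff
step 1: r1 <- 3                      0xffff
step 2: r3 <- (-5 - max(-8, lane))   0xffff
step 3: r2 <- max(min(r1, r1), (1 // 4)) 0xffff

Answer: 4 steps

r1: 3,3,3,3,3,3,3,3,3,3,3,3,3,3,3,3
r3: -5,-6,-7,-8,-9,-10,-11,-12,-13,-14,-15,-16,-17,-18,-19,-20
r2: 3,3,3,3,3,3,3,3,3,3,3,3,3,3,3,3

steps = 4; useful = 64; efficiency = 64/64 = 1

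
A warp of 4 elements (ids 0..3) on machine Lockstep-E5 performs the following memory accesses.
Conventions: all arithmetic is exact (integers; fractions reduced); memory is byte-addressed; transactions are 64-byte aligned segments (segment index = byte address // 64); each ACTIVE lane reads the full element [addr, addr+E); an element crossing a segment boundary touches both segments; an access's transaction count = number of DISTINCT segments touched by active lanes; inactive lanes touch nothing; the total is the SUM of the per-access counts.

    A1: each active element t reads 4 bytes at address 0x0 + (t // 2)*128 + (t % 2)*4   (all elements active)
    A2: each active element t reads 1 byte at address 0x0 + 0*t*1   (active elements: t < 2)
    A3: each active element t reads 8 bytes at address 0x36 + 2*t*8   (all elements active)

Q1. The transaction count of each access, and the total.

A1: 2 transactions
A2: 1 transaction
A3: 2 transactions

Answer: 2,1,2; total 5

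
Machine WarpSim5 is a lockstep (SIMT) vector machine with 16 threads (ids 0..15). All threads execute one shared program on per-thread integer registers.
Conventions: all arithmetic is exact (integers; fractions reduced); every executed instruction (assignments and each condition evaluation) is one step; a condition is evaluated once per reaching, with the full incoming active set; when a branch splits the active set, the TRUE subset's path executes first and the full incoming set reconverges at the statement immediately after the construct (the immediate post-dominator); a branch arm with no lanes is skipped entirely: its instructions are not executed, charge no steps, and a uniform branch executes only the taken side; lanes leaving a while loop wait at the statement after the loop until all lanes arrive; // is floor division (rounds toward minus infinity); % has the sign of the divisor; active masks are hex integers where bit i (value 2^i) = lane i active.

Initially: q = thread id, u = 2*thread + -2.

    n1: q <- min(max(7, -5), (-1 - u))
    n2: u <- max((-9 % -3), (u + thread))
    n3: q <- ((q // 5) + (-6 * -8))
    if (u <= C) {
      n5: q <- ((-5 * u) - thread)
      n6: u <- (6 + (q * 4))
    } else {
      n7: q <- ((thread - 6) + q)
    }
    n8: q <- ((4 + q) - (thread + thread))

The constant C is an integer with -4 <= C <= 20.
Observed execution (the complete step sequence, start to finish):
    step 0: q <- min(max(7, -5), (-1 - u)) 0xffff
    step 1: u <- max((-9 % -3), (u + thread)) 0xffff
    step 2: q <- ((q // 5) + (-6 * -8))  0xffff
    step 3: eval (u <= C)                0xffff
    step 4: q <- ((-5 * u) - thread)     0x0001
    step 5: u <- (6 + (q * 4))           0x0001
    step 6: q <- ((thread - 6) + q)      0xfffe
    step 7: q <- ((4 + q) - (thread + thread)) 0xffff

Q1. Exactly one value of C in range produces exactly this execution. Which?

Answer: C = 0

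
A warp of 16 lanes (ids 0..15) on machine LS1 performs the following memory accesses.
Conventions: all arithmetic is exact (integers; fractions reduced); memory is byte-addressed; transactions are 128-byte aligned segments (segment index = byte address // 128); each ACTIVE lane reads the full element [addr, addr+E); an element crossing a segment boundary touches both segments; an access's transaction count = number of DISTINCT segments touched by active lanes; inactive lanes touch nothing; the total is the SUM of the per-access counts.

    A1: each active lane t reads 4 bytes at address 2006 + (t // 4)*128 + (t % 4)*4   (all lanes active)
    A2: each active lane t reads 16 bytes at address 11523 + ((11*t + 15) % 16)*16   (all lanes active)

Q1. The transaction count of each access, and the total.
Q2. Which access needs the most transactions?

A1: 4 transactions
A2: 3 transactions

Answer: 4,3; total 7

Answer: A1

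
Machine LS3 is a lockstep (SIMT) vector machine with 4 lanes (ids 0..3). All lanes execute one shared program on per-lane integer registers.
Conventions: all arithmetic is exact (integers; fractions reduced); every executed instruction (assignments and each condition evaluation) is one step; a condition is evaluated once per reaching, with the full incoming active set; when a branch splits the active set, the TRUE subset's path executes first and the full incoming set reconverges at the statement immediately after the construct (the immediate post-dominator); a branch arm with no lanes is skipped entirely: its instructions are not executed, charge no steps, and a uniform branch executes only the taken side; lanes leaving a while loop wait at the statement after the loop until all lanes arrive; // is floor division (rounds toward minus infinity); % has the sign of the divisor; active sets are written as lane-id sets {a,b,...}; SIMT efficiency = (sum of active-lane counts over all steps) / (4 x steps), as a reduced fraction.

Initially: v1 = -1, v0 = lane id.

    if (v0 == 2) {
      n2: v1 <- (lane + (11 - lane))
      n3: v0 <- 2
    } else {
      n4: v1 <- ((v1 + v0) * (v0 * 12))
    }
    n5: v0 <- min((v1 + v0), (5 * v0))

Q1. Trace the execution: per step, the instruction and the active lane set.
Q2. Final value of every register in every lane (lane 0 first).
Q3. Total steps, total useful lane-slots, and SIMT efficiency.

step 0: eval (v0 == 2)               {0,1,2,3}
step 1: v1 <- (lane + (11 - lane))   {2}
step 2: v0 <- 2                      {2}
step 3: v1 <- ((v1 + v0) * (v0 * 12)) {0,1,3}
step 4: v0 <- min((v1 + v0), (5 * v0)) {0,1,2,3}

Answer: 5 steps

v1: 0,0,11,72
v0: 0,1,10,15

steps = 5; useful = 13; efficiency = 13/20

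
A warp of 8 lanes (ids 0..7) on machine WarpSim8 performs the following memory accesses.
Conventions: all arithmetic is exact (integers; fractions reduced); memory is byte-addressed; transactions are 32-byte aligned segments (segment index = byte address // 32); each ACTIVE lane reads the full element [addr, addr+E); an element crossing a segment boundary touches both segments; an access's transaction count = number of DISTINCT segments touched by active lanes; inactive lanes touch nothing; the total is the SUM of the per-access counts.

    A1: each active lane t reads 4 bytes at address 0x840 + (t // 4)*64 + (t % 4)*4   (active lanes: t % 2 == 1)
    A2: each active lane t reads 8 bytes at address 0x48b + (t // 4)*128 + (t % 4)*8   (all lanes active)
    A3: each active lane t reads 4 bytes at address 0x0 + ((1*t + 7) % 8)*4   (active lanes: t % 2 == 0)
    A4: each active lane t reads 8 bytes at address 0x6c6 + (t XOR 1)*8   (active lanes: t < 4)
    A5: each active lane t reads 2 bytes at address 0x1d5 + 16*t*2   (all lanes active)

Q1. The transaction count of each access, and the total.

A1: 2 transactions
A2: 4 transactions
A3: 1 transaction
A4: 2 transactions
A5: 8 transactions

Answer: 2,4,1,2,8; total 17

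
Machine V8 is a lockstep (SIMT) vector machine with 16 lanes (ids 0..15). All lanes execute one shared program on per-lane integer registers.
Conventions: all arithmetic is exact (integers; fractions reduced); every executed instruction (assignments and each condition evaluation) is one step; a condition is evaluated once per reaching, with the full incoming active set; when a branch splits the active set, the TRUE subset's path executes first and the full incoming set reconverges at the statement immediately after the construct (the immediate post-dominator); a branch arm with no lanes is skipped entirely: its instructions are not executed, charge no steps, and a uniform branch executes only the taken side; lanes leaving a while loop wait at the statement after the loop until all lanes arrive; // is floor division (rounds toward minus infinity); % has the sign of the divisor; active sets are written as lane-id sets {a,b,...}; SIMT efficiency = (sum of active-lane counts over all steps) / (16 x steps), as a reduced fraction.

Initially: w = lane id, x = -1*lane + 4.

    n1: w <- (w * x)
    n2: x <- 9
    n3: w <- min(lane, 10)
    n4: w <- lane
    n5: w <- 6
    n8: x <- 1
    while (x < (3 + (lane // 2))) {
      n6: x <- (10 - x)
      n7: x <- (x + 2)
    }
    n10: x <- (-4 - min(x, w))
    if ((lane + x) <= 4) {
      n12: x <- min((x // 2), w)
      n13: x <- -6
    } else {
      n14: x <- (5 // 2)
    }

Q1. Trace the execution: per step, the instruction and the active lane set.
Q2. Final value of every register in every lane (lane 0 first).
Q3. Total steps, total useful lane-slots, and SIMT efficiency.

step 0: w <- (w * x)                 {0,1,2,3,4,5,6,7,8,9,10,11,12,13,14,15}
step 1: x <- 9                       {0,1,2,3,4,5,6,7,8,9,10,11,12,13,14,15}
step 2: w <- min(lane, 10)           {0,1,2,3,4,5,6,7,8,9,10,11,12,13,14,15}
step 3: w <- lane                    {0,1,2,3,4,5,6,7,8,9,10,11,12,13,14,15}
step 4: w <- 6                       {0,1,2,3,4,5,6,7,8,9,10,11,12,13,14,15}
step 5: x <- 1                       {0,1,2,3,4,5,6,7,8,9,10,11,12,13,14,15}
step 6: eval (x < (3 + (lane // 2))) {0,1,2,3,4,5,6,7,8,9,10,11,12,13,14,15}
step 7: x <- (10 - x)                {0,1,2,3,4,5,6,7,8,9,10,11,12,13,14,15}
step 8: x <- (x + 2)                 {0,1,2,3,4,5,6,7,8,9,10,11,12,13,14,15}
step 9: eval (x < (3 + (lane // 2))) {0,1,2,3,4,5,6,7,8,9,10,11,12,13,14,15}
step 10: x <- (-4 - min(x, w))        {0,1,2,3,4,5,6,7,8,9,10,11,12,13,14,15}
step 11: eval ((lane + x) <= 4)       {0,1,2,3,4,5,6,7,8,9,10,11,12,13,14,15}
step 12: x <- min((x // 2), w)        {0,1,2,3,4,5,6,7,8,9,10,11,12,13,14}
step 13: x <- -6                      {0,1,2,3,4,5,6,7,8,9,10,11,12,13,14}
step 14: x <- (5 // 2)                {15}

Answer: 15 steps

w: 6,6,6,6,6,6,6,6,6,6,6,6,6,6,6,6
x: -6,-6,-6,-6,-6,-6,-6,-6,-6,-6,-6,-6,-6,-6,-6,2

steps = 15; useful = 223; efficiency = 223/240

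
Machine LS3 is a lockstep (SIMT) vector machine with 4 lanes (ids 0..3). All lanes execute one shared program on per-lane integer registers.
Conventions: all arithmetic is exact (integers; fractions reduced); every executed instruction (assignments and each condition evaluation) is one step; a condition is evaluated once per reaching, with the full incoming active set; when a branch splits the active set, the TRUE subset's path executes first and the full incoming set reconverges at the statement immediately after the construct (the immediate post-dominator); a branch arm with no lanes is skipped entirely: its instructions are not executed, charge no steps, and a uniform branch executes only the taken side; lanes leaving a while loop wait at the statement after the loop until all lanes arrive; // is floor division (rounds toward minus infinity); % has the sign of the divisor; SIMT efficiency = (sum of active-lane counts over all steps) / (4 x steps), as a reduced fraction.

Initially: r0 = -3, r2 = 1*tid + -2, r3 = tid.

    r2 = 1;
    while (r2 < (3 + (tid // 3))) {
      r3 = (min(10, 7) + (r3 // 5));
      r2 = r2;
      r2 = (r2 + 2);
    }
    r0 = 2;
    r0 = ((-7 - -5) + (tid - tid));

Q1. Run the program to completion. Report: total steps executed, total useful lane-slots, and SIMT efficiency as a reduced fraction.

Answer: 12 steps, 36 useful, 3/4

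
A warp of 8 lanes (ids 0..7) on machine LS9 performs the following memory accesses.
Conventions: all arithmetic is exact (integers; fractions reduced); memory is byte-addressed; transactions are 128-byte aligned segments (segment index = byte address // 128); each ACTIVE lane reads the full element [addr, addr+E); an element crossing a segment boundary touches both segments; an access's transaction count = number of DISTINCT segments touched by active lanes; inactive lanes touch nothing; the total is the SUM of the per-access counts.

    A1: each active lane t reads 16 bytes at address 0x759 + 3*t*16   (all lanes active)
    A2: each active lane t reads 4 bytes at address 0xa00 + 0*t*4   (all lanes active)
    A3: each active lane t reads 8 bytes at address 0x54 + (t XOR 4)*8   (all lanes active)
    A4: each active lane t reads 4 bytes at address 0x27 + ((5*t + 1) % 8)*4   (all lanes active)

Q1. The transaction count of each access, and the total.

A1: 4 transactions
A2: 1 transaction
A3: 2 transactions
A4: 1 transaction

Answer: 4,1,2,1; total 8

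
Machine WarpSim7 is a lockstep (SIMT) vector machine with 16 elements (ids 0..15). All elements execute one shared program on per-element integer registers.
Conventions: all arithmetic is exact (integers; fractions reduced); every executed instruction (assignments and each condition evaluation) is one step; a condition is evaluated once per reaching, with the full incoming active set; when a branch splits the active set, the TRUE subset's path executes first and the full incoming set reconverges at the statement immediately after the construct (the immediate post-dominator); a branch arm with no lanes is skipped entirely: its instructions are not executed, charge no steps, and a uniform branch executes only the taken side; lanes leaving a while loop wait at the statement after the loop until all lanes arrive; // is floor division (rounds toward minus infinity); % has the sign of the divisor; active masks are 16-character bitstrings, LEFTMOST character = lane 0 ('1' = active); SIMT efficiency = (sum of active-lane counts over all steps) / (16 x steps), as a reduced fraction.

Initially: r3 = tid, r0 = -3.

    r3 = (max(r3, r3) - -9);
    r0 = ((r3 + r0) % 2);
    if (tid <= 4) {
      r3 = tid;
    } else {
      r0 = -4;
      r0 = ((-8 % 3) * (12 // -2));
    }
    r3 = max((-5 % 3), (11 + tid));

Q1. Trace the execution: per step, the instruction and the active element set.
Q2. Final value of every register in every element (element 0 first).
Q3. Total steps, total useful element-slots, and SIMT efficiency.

step 0: r3 <- (max(r3, r3) - -9)     1111111111111111
step 1: r0 <- ((r3 + r0) % 2)        1111111111111111
step 2: eval (tid <= 4)              1111111111111111
step 3: r3 <- tid                    1111100000000000
step 4: r0 <- -4                     0000011111111111
step 5: r0 <- ((-8 % 3) * (12 // -2)) 0000011111111111
step 6: r3 <- max((-5 % 3), (11 + tid)) 1111111111111111

Answer: 7 steps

r3: 11,12,13,14,15,16,17,18,19,20,21,22,23,24,25,26
r0: 0,1,0,1,0,-6,-6,-6,-6,-6,-6,-6,-6,-6,-6,-6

steps = 7; useful = 91; efficiency = 91/112 = 13/16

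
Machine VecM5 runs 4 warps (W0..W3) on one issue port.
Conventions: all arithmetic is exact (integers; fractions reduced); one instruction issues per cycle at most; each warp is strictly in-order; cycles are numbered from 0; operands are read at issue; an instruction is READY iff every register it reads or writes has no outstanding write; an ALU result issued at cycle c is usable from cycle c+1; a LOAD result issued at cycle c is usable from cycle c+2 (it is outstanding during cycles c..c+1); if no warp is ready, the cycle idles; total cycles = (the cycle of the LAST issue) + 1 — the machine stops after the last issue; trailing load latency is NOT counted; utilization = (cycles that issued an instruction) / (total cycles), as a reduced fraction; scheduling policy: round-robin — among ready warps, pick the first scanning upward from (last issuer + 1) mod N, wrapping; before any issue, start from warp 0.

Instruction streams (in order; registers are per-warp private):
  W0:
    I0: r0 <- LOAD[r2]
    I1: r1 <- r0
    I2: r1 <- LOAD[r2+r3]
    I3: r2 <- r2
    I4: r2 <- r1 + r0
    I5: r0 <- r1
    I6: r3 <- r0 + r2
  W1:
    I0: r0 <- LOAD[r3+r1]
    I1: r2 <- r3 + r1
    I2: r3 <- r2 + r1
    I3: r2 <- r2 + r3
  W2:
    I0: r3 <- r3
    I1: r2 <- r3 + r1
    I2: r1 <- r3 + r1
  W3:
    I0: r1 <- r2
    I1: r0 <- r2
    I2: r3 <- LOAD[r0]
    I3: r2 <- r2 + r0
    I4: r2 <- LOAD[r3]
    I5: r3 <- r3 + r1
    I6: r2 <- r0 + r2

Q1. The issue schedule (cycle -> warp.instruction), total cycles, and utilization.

cycle 0: W0.I0
cycle 1: W1.I0
cycle 2: W2.I0
cycle 3: W3.I0
cycle 4: W0.I1
cycle 5: W1.I1
cycle 6: W2.I1
cycle 7: W3.I1
cycle 8: W0.I2
cycle 9: W1.I2
cycle 10: W2.I2
cycle 11: W3.I2
cycle 12: W0.I3
cycle 13: W1.I3
cycle 14: W3.I3
cycle 15: W0.I4
cycle 16: W3.I4
cycle 17: W0.I5
cycle 18: W3.I5
cycle 19: W0.I6
cycle 20: W3.I6

Answer: 21 cycles, utilization 1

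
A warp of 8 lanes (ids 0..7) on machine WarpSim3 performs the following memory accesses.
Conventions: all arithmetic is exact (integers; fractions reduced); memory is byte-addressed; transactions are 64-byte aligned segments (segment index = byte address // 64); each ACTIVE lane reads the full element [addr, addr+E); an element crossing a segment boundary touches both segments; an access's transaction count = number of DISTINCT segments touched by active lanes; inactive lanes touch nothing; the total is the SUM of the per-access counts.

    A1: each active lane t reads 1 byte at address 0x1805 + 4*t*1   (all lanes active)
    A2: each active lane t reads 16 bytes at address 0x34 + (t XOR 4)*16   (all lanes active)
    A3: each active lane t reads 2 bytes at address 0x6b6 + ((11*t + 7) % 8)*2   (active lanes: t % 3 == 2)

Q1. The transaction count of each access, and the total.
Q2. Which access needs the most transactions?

A1: 1 transaction
A2: 3 transactions
A3: 1 transaction

Answer: 1,3,1; total 5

Answer: A2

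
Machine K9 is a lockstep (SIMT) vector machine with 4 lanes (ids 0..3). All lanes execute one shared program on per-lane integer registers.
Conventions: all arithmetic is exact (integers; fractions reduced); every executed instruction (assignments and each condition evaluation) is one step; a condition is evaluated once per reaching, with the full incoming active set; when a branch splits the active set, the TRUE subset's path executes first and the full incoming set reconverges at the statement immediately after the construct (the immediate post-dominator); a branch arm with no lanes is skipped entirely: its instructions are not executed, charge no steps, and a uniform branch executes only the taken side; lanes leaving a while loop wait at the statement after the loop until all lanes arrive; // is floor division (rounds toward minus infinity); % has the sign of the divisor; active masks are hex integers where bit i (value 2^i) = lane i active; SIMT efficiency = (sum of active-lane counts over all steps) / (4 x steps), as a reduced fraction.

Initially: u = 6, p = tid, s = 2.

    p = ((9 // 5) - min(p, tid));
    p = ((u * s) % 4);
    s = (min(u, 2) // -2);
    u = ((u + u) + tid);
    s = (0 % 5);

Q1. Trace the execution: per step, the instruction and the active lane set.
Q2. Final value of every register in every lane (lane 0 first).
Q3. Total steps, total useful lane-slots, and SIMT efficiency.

step 0: p <- ((9 // 5) - min(p, tid)) 0xf
step 1: p <- ((u * s) % 4)           0xf
step 2: s <- (min(u, 2) // -2)       0xf
step 3: u <- ((u + u) + tid)         0xf
step 4: s <- (0 % 5)                 0xf

Answer: 5 steps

u: 12,13,14,15
p: 0,0,0,0
s: 0,0,0,0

steps = 5; useful = 20; efficiency = 20/20 = 1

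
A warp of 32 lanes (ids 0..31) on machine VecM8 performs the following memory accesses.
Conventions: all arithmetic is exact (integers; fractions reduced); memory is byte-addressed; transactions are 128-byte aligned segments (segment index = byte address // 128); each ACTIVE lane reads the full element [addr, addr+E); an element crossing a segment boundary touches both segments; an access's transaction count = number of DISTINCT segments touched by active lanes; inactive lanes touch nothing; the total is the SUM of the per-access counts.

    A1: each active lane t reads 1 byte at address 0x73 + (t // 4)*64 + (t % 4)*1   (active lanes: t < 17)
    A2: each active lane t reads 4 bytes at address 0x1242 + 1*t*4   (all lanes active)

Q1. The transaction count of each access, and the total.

A1: 3 transactions
A2: 2 transactions

Answer: 3,2; total 5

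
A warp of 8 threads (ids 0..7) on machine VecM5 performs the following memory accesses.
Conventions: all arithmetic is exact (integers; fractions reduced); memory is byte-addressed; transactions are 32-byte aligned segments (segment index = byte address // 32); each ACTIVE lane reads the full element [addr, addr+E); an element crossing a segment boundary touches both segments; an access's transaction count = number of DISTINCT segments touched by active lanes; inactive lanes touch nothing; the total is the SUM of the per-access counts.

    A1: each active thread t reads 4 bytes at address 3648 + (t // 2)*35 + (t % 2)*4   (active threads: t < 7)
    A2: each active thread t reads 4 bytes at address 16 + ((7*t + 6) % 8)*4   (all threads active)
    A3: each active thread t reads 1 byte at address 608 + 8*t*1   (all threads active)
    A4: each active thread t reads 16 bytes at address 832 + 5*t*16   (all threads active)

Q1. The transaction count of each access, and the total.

A1: 4 transactions
A2: 2 transactions
A3: 2 transactions
A4: 8 transactions

Answer: 4,2,2,8; total 16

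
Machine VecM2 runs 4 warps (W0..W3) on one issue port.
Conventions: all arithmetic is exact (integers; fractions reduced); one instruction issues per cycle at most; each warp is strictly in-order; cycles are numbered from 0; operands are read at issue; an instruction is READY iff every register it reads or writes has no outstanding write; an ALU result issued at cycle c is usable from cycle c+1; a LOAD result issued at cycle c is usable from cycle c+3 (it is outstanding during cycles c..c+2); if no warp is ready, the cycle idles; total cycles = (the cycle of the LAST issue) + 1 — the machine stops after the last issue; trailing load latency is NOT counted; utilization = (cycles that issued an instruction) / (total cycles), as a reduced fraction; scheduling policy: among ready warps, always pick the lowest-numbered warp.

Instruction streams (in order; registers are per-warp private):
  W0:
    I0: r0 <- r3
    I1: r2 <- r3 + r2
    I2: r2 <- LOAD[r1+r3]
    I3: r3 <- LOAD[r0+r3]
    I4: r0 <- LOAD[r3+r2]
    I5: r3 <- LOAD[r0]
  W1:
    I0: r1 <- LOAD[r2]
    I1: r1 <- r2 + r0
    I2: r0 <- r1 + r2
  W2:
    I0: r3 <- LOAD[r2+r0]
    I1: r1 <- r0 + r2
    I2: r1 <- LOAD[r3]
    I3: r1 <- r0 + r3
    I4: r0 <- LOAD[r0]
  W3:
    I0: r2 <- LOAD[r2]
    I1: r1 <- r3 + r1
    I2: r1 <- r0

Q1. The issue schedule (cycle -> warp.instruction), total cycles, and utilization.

cycle 0: W0.I0
cycle 1: W0.I1
cycle 2: W0.I2
cycle 3: W0.I3
cycle 4: W1.I0
cycle 5: W2.I0
cycle 6: W0.I4
cycle 7: W1.I1
cycle 8: W1.I2
cycle 9: W0.I5
cycle 10: W2.I1
cycle 11: W2.I2
cycle 12: W3.I0
cycle 13: W3.I1
cycle 14: W2.I3
cycle 15: W2.I4
cycle 16: W3.I2

Answer: 17 cycles, utilization 1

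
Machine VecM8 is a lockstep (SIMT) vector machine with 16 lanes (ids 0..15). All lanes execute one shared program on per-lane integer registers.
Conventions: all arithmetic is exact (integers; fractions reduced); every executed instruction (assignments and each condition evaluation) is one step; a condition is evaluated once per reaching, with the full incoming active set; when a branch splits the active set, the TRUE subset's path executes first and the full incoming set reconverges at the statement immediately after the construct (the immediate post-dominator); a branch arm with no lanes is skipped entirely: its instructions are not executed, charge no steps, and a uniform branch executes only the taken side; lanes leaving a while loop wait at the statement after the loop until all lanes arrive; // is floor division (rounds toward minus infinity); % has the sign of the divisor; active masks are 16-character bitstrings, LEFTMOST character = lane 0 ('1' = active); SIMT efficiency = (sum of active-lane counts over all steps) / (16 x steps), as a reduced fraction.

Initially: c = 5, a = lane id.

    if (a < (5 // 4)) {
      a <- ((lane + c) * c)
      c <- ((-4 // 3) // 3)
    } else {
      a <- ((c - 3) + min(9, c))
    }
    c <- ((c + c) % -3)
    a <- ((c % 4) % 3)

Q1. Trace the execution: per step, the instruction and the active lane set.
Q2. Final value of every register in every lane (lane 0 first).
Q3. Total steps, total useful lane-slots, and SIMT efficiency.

step 0: eval (a < (5 // 4))          1111111111111111
step 1: a <- ((lane + c) * c)        1000000000000000
step 2: c <- ((-4 // 3) // 3)        1000000000000000
step 3: a <- ((c - 3) + min(9, c))   0111111111111111
step 4: c <- ((c + c) % -3)          1111111111111111
step 5: a <- ((c % 4) % 3)           1111111111111111

Answer: 6 steps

c: -2,-2,-2,-2,-2,-2,-2,-2,-2,-2,-2,-2,-2,-2,-2,-2
a: 2,2,2,2,2,2,2,2,2,2,2,2,2,2,2,2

steps = 6; useful = 65; efficiency = 65/96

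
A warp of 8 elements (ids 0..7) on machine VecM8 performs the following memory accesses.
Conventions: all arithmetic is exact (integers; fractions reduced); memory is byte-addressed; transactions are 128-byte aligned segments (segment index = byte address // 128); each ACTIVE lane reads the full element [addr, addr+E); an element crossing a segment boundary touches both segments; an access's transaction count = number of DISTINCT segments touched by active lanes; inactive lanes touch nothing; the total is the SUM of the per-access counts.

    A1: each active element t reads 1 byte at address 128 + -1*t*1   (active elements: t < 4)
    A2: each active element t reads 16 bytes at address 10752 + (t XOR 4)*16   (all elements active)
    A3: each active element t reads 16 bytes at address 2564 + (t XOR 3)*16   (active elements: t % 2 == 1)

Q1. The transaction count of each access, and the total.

A1: 2 transactions
A2: 1 transaction
A3: 1 transaction

Answer: 2,1,1; total 4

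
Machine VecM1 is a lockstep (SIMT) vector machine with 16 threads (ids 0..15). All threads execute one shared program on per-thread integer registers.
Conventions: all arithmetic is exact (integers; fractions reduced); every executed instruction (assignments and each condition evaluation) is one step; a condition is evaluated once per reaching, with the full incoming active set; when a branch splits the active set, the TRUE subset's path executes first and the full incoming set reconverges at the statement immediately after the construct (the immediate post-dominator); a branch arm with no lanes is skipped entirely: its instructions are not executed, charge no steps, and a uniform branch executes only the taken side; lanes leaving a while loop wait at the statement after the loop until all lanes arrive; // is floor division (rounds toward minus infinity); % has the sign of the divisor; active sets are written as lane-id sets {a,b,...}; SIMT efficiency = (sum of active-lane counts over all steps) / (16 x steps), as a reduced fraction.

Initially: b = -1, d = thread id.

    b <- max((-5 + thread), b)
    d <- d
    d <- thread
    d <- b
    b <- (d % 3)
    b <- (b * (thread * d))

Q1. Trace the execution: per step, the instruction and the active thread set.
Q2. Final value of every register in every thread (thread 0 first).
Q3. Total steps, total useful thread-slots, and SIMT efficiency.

step 0: b <- max((-5 + thread), b)   {0,1,2,3,4,5,6,7,8,9,10,11,12,13,14,15}
step 1: d <- d                       {0,1,2,3,4,5,6,7,8,9,10,11,12,13,14,15}
step 2: d <- thread                  {0,1,2,3,4,5,6,7,8,9,10,11,12,13,14,15}
step 3: d <- b                       {0,1,2,3,4,5,6,7,8,9,10,11,12,13,14,15}
step 4: b <- (d % 3)                 {0,1,2,3,4,5,6,7,8,9,10,11,12,13,14,15}
step 5: b <- (b * (thread * d))      {0,1,2,3,4,5,6,7,8,9,10,11,12,13,14,15}

Answer: 6 steps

b: 0,-2,-4,-6,-8,0,6,28,0,36,100,0,84,208,0,150
d: -1,-1,-1,-1,-1,0,1,2,3,4,5,6,7,8,9,10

steps = 6; useful = 96; efficiency = 96/96 = 1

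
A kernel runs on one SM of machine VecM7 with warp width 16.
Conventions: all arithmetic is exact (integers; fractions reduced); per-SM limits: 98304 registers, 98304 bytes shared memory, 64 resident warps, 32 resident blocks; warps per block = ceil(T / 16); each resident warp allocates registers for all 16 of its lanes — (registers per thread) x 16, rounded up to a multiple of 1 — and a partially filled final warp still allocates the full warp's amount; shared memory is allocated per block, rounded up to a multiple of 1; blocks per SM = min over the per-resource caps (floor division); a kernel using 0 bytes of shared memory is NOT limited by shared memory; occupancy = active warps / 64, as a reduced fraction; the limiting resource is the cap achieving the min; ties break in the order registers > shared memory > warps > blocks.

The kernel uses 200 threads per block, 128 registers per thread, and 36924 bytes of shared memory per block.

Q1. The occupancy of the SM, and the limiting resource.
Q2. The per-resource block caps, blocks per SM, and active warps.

Answer: occupancy 13/32, limited by shared memory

registers: 3 blocks
shared memory: 2 blocks
warps: 4 blocks
blocks: 32 blocks

Answer: 2 blocks, 26 active warps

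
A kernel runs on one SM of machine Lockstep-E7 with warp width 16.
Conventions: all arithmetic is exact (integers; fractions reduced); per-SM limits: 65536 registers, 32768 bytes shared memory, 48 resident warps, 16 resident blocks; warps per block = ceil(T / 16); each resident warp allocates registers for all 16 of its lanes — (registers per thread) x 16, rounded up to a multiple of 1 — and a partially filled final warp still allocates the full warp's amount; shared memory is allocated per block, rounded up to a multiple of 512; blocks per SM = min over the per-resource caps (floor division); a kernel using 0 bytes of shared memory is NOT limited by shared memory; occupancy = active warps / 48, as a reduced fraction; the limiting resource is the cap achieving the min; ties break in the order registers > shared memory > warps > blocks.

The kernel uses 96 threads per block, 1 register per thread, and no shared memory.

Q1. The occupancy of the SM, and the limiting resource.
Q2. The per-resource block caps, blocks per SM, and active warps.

Answer: occupancy 1, limited by warps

registers: 682 blocks
shared memory: no limit (kernel uses none)
warps: 8 blocks
blocks: 16 blocks

Answer: 8 blocks, 48 active warps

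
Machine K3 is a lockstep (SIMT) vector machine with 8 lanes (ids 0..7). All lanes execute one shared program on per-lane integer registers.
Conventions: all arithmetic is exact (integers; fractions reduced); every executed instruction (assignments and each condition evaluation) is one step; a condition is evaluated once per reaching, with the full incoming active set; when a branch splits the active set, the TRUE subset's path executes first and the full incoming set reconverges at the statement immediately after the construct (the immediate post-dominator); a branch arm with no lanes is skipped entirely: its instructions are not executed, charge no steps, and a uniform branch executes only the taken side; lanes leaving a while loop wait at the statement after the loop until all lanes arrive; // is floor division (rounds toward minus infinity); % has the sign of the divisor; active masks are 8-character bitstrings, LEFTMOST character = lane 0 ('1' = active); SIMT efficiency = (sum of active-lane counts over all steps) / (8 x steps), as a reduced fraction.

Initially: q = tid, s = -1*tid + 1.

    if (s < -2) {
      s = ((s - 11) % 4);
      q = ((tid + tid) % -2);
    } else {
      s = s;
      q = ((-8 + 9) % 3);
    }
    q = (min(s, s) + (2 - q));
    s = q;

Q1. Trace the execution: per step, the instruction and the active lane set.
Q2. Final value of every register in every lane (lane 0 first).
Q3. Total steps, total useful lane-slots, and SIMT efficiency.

step 0: eval (s < -2)                11111111
step 1: s <- ((s - 11) % 4)          00001111
step 2: q <- ((tid + tid) % -2)      00001111
step 3: s <- s                       11110000
step 4: q <- ((-8 + 9) % 3)          11110000
step 5: q <- (min(s, s) + (2 - q))   11111111
step 6: s <- q                       11111111

Answer: 7 steps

q: 2,1,0,-1,4,3,2,5
s: 2,1,0,-1,4,3,2,5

steps = 7; useful = 40; efficiency = 40/56 = 5/7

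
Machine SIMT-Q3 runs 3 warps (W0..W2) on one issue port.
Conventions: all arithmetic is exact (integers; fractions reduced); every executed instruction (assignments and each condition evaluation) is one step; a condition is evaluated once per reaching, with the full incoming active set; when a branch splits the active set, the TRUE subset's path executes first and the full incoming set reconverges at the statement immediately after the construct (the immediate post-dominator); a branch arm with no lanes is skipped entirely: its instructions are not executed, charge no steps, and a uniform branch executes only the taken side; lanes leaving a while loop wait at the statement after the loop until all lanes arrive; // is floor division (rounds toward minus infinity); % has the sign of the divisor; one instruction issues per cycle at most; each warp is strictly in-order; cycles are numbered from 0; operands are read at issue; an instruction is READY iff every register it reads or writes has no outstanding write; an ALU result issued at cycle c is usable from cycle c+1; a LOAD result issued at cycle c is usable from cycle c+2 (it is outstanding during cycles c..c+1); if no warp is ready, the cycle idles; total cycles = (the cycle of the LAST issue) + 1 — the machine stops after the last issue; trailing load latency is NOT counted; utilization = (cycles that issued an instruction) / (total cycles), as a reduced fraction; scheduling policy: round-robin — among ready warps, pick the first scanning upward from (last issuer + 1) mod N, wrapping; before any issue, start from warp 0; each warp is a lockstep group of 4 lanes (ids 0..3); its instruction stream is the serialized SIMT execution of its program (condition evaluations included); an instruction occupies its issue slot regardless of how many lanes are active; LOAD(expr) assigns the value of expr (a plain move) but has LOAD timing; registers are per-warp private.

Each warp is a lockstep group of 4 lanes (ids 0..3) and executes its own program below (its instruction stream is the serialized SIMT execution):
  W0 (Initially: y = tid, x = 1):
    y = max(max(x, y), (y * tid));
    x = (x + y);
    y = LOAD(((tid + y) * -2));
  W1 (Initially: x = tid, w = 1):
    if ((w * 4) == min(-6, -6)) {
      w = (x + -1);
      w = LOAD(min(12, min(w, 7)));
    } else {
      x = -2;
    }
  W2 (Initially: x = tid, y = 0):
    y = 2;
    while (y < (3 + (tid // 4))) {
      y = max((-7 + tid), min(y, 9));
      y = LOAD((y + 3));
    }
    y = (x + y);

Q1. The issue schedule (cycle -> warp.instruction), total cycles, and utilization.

cycle 0: W0.I0
cycle 1: W1.I0
cycle 2: W2.I0
cycle 3: W0.I1
cycle 4: W1.I1
cycle 5: W2.I1
cycle 6: W0.I2
cycle 7: W2.I2
cycle 8: W2.I3
cycle 9: idle
cycle 10: W2.I4
cycle 11: W2.I5

Answer: 12 cycles, utilization 11/12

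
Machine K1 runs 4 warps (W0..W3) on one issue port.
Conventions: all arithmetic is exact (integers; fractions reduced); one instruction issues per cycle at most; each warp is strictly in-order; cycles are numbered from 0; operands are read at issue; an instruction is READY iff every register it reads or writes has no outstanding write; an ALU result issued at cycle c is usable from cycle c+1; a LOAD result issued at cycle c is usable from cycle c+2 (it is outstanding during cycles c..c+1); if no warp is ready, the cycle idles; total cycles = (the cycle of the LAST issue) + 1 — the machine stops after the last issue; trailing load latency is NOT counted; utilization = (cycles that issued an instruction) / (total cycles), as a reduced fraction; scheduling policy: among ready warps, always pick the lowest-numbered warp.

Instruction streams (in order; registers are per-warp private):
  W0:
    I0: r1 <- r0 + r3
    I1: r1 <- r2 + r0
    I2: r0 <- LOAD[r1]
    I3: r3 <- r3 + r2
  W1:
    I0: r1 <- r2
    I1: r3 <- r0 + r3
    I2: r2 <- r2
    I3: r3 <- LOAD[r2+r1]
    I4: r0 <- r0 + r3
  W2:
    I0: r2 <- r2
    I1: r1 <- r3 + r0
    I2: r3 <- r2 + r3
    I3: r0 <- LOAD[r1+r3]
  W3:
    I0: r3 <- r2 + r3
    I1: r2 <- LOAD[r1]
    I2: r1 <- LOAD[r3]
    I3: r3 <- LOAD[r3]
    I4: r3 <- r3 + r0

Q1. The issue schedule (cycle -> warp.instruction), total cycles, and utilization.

cycle 0: W0.I0
cycle 1: W0.I1
cycle 2: W0.I2
cycle 3: W0.I3
cycle 4: W1.I0
cycle 5: W1.I1
cycle 6: W1.I2
cycle 7: W1.I3
cycle 8: W2.I0
cycle 9: W1.I4
cycle 10: W2.I1
cycle 11: W2.I2
cycle 12: W2.I3
cycle 13: W3.I0
cycle 14: W3.I1
cycle 15: W3.I2
cycle 16: W3.I3
cycle 17: idle
cycle 18: W3.I4

Answer: 19 cycles, utilization 18/19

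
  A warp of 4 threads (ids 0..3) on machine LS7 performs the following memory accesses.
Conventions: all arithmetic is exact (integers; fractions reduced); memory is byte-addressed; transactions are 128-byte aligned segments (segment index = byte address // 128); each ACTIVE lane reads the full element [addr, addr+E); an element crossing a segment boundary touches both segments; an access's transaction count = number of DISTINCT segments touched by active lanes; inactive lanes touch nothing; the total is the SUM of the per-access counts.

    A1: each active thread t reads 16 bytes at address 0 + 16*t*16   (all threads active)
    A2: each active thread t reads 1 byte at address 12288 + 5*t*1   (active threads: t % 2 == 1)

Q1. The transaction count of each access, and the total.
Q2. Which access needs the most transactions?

A1: 4 transactions
A2: 1 transaction

Answer: 4,1; total 5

Answer: A1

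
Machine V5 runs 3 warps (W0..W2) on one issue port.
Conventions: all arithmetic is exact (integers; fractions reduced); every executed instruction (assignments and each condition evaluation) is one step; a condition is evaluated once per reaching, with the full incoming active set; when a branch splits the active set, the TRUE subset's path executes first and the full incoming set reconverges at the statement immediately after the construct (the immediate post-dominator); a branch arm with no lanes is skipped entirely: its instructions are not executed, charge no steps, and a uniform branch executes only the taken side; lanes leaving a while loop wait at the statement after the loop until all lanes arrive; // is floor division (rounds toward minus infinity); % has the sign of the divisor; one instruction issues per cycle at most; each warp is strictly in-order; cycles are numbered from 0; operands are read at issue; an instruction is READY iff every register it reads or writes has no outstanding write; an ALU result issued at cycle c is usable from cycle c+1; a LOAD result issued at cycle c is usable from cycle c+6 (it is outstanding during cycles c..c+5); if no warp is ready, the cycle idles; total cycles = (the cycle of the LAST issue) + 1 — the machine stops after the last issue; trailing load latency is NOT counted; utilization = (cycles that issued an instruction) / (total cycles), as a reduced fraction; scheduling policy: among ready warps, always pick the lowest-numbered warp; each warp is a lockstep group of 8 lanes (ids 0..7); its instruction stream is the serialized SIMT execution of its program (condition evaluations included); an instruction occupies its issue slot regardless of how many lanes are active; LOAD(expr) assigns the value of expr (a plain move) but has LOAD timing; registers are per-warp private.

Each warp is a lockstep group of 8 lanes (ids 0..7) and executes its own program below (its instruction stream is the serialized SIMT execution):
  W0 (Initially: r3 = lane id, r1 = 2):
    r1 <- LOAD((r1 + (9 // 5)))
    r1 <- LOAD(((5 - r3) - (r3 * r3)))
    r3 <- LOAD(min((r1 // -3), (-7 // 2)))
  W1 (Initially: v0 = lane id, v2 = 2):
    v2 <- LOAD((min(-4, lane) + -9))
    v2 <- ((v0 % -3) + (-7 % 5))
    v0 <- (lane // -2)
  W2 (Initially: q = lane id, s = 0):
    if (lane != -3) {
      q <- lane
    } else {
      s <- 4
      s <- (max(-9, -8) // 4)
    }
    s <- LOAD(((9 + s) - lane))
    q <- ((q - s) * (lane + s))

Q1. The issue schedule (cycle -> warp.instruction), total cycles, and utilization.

cycle 0: W0.I0
cycle 1: W1.I0
cycle 2: W2.I0
cycle 3: W2.I1
cycle 4: W2.I2
cycle 5: idle
cycle 6: W0.I1
cycle 7: W1.I1
cycle 8: W1.I2
cycle 9: idle
cycle 10: W2.I3
cycle 11: idle
cycle 12: W0.I2

Answer: 13 cycles, utilization 10/13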